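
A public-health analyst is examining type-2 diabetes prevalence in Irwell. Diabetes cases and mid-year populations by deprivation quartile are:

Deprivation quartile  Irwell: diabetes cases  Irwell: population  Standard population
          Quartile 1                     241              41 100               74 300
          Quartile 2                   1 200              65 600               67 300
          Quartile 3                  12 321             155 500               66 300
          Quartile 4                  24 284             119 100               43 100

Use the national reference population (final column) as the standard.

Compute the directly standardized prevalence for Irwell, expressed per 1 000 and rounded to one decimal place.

Deprivation-specific rates per 1 000 for Irwell: 5.864, 18.293, 79.235, 203.896.
Standard total = 251 000; weights = 0.2960, 0.2681, 0.2641, 0.1717.
Standardized rate: 0.2960×5.864 + 0.2681×18.293 + 0.2641×79.235 + 0.1717×203.896 = 62.5815 per 1 000.

62.6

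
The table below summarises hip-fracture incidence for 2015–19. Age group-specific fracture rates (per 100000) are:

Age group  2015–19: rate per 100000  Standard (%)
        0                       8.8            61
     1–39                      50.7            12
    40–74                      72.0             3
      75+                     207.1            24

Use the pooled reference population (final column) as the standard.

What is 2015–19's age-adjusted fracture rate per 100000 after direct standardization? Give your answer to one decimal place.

63.3

Standard weights: 0.61, 0.12, 0.03, 0.24.
Standardized rate: 0.6100×8.8 + 0.1200×50.7 + 0.0300×72.0 + 0.2400×207.1 = 63.3160 per 100000.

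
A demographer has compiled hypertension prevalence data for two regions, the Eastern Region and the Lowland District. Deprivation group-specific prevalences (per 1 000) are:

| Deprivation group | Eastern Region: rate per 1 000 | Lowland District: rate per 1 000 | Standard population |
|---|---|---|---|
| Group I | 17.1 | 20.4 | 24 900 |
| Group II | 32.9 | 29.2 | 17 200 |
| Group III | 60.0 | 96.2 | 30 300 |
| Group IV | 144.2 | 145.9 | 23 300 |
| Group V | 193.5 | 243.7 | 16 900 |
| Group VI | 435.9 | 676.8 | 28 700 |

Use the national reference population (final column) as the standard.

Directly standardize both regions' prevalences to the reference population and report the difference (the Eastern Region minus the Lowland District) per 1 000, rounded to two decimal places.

Standard total = 141 300; weights = 0.1762, 0.1217, 0.2144, 0.1649, 0.1196, 0.2031.
The Eastern Region: 0.1762×17.1 + 0.1217×32.9 + 0.2144×60.0 + 0.1649×144.2 + 0.1196×193.5 + 0.2031×435.9 = 155.3433 per 1 000.
The Lowland District: 0.1762×20.4 + 0.1217×29.2 + 0.2144×96.2 + 0.1649×145.9 + 0.1196×243.7 + 0.2031×676.8 = 218.4517 per 1 000.
Difference = 155.3433 − 218.4517 = -63.1084.

-63.11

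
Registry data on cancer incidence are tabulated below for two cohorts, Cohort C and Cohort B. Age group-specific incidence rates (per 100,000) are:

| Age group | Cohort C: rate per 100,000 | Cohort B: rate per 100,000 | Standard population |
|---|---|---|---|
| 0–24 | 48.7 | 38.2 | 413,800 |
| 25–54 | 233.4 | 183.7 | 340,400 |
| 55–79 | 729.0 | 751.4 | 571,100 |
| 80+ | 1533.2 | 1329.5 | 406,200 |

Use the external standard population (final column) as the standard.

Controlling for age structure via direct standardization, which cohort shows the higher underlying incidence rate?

Cohort C

Standard total = 1,731,500; weights = 0.2390, 0.1966, 0.3298, 0.2346.
Cohort C: 0.2390×48.7 + 0.1966×233.4 + 0.3298×729.0 + 0.2346×1533.2 = 657.6490 per 100,000.
Cohort B: 0.2390×38.2 + 0.1966×183.7 + 0.3298×751.4 + 0.2346×1329.5 = 604.9703 per 100,000.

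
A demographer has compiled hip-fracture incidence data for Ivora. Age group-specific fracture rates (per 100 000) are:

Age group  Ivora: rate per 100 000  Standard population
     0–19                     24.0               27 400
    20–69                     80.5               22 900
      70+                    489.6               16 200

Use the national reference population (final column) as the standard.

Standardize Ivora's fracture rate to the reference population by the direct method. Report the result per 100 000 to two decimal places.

Standard total = 66 500; weights = 0.4120, 0.3444, 0.2436.
Standardized rate: 0.4120×24.0 + 0.3444×80.5 + 0.2436×489.6 = 156.8808 per 100 000.

156.88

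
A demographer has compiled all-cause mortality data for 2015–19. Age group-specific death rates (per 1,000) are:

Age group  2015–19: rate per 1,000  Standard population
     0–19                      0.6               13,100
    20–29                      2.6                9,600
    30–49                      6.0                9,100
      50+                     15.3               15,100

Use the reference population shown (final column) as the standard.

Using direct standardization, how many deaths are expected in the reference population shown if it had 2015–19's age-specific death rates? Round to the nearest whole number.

Expected deaths = Σ (standard pop × age-specific rate ÷ 1,000)
= 13,100×0.6/1,000 + 9,600×2.6/1,000 + 9,100×6.0/1,000 + 15,100×15.3/1,000
= 7.86 + 24.96 + 54.60 + 231.03 = 318.45.

318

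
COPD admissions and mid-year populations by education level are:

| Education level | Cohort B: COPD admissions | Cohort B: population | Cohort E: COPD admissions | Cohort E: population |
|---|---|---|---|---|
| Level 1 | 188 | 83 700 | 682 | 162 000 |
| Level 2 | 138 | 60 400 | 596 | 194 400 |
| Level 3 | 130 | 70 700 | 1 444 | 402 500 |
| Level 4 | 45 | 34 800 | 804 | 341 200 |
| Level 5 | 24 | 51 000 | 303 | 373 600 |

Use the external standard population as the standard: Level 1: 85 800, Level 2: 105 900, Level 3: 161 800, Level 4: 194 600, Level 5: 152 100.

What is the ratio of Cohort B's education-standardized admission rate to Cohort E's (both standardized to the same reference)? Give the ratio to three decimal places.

0.571

Education-specific rates per 10 000 for Cohort B: 22.46, 22.85, 18.39, 12.93, 4.71.
For Cohort E: 42.10, 30.66, 35.88, 23.56, 8.11.
Standard total = 700 200; weights = 0.1225, 0.1512, 0.2311, 0.2779, 0.2172.
Cohort B: 0.1225×22.46 + 0.1512×22.85 + 0.2311×18.39 + 0.2779×12.93 + 0.2172×4.71 = 15.0728 per 10 000.
Cohort E: 0.1225×42.10 + 0.1512×30.66 + 0.2311×35.88 + 0.2779×23.56 + 0.2172×8.11 = 26.3962 per 10 000.
Ratio = 15.0728 ÷ 26.3962 = 0.57102.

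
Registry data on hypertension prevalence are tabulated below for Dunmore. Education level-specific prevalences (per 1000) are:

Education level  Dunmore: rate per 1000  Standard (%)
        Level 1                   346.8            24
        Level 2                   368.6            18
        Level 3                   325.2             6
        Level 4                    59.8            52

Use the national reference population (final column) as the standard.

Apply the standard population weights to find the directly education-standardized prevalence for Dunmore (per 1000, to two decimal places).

Standard weights: 0.24, 0.18, 0.06, 0.52.
Standardized rate: 0.2400×346.8 + 0.1800×368.6 + 0.0600×325.2 + 0.5200×59.8 = 200.1880 per 1000.

200.19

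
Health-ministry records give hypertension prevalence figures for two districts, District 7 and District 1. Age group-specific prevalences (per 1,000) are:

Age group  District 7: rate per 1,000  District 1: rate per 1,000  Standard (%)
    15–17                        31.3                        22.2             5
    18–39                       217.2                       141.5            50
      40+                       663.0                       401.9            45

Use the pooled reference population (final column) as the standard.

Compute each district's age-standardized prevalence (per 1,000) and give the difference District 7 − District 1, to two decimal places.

155.80

Standard weights: 0.05, 0.50, 0.45.
District 7: 0.0500×31.3 + 0.5000×217.2 + 0.4500×663.0 = 408.5150 per 1,000.
District 1: 0.0500×22.2 + 0.5000×141.5 + 0.4500×401.9 = 252.7150 per 1,000.
Difference = 408.5150 − 252.7150 = 155.8000.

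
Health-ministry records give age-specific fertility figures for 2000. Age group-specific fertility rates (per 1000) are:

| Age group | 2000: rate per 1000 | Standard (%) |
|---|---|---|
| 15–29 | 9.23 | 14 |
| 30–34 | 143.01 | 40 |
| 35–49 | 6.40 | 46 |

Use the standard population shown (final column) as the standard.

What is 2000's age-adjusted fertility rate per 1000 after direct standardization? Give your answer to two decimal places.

61.44

Standard weights: 0.14, 0.40, 0.46.
Standardized rate: 0.1400×9.23 + 0.4000×143.01 + 0.4600×6.40 = 61.4402 per 1000.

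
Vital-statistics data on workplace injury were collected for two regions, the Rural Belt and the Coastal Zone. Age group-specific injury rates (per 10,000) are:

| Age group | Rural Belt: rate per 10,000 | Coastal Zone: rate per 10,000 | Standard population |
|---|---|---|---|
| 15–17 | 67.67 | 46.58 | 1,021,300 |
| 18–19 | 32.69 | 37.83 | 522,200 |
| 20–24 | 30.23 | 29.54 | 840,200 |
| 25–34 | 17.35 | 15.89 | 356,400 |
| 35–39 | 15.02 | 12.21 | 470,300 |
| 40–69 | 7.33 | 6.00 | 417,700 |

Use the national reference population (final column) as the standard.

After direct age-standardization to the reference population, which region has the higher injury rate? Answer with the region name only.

Standard total = 3,628,100; weights = 0.2815, 0.1439, 0.2316, 0.0982, 0.1296, 0.1151.
The Rural Belt: 0.2815×67.67 + 0.1439×32.69 + 0.2316×30.23 + 0.0982×17.35 + 0.1296×15.02 + 0.1151×7.33 = 35.2500 per 10,000.
The Coastal Zone: 0.2815×46.58 + 0.1439×37.83 + 0.2316×29.54 + 0.0982×15.89 + 0.1296×12.21 + 0.1151×6.00 = 29.2324 per 10,000.

Rural Belt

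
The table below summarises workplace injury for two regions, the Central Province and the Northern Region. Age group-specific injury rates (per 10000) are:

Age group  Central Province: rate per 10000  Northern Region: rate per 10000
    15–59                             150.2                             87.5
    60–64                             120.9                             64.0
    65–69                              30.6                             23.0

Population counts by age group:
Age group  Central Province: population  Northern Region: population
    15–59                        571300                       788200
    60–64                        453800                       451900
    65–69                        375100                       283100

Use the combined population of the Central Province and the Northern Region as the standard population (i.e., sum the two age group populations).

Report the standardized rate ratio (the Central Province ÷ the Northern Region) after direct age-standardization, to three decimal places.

Combined standard total = 2923400; weights = 0.4650, 0.3098, 0.2251.
The Central Province: 0.4650×150.2 + 0.3098×120.9 + 0.2251×30.6 = 114.1948 per 10000.
The Northern Region: 0.4650×87.5 + 0.3098×64.0 + 0.2251×23.0 = 65.6974 per 10000.
Ratio = 114.1948 ÷ 65.6974 = 1.73819.

1.738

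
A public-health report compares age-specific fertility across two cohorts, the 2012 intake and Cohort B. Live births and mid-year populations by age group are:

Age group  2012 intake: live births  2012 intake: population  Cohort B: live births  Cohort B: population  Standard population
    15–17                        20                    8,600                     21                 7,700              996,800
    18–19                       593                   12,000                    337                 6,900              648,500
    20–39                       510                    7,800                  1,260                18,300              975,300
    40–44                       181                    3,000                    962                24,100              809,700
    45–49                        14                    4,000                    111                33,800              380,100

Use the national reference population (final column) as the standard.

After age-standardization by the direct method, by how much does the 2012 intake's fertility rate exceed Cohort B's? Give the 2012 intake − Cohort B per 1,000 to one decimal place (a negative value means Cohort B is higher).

Age-specific rates per 1,000 for the 2012 intake: 2.326, 49.417, 65.385, 60.333, 3.500.
For Cohort B: 2.727, 48.841, 68.852, 39.917, 3.284.
Standard total = 3,810,400; weights = 0.2616, 0.1702, 0.2560, 0.2125, 0.0998.
The 2012 intake: 0.2616×2.326 + 0.1702×49.417 + 0.2560×65.385 + 0.2125×60.333 + 0.0998×3.500 = 38.9242 per 1,000.
Cohort B: 0.2616×2.727 + 0.1702×48.841 + 0.2560×68.852 + 0.2125×39.917 + 0.0998×3.284 = 35.4589 per 1,000.
Difference = 38.9242 − 35.4589 = 3.4653.

3.5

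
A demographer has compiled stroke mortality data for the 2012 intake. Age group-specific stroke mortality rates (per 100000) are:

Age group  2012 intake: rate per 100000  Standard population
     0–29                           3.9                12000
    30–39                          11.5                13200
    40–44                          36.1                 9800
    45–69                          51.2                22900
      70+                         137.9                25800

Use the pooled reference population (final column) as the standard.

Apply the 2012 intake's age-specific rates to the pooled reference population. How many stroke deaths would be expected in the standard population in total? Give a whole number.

Expected stroke deaths = Σ (standard pop × age-specific rate ÷ 100000)
= 12000×3.9/100000 + 13200×11.5/100000 + 9800×36.1/100000 + 22900×51.2/100000 + 25800×137.9/100000
= 0.47 + 1.52 + 3.54 + 11.72 + 35.58 = 52.83.

53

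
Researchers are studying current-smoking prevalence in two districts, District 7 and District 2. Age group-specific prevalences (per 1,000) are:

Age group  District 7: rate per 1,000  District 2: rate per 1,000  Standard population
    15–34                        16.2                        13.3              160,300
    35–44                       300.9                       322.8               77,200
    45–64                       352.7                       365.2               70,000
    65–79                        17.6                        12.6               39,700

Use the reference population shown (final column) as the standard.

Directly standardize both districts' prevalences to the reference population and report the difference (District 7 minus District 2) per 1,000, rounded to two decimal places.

-5.48

Standard total = 347,200; weights = 0.4617, 0.2224, 0.2016, 0.1143.
District 7: 0.4617×16.2 + 0.2224×300.9 + 0.2016×352.7 + 0.1143×17.6 = 147.5059 per 1,000.
District 2: 0.4617×13.3 + 0.2224×322.8 + 0.2016×365.2 + 0.1143×12.6 = 152.9849 per 1,000.
Difference = 147.5059 − 152.9849 = -5.4790.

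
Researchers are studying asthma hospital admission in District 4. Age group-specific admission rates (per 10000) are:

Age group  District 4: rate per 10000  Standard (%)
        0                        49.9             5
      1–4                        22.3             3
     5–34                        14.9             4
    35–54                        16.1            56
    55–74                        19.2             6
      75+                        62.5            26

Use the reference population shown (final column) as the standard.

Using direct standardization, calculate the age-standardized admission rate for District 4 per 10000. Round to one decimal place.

30.2

Standard weights: 0.05, 0.03, 0.04, 0.56, 0.06, 0.26.
Standardized rate: 0.0500×49.9 + 0.0300×22.3 + 0.0400×14.9 + 0.5600×16.1 + 0.0600×19.2 + 0.2600×62.5 = 30.1780 per 10000.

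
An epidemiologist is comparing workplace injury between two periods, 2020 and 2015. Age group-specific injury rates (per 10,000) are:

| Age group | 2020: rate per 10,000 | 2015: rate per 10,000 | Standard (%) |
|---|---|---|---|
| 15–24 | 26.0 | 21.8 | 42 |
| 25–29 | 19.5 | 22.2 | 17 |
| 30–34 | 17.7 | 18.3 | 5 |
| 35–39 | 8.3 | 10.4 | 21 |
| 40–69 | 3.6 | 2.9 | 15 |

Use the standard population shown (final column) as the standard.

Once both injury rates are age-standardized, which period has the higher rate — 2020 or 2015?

Standard weights: 0.42, 0.17, 0.05, 0.21, 0.15.
2020: 0.4200×26.0 + 0.1700×19.5 + 0.0500×17.7 + 0.2100×8.3 + 0.1500×3.6 = 17.4030 per 10,000.
2015: 0.4200×21.8 + 0.1700×22.2 + 0.0500×18.3 + 0.2100×10.4 + 0.1500×2.9 = 16.4640 per 10,000.

2020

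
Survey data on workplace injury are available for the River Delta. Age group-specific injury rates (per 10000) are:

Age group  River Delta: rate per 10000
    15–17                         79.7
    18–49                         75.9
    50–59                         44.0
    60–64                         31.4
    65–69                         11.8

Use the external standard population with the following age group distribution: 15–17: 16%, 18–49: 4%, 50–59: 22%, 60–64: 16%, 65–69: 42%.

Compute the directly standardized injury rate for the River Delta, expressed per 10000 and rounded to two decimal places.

35.45

Standard weights: 0.16, 0.04, 0.22, 0.16, 0.42.
Standardized rate: 0.1600×79.7 + 0.0400×75.9 + 0.2200×44.0 + 0.1600×31.4 + 0.4200×11.8 = 35.4480 per 10000.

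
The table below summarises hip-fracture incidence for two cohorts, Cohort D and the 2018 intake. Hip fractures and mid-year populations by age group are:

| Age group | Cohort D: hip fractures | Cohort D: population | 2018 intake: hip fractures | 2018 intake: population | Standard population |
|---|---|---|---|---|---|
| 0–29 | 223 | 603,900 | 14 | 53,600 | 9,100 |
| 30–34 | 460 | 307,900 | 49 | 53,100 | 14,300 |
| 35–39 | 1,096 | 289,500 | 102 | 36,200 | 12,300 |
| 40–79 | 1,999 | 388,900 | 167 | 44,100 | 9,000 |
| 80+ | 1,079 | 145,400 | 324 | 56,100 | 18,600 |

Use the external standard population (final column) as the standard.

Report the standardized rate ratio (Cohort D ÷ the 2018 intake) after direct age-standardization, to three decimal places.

Age-specific rates per 100,000 for Cohort D: 36.93, 149.40, 378.58, 514.01, 742.09.
For the 2018 intake: 26.12, 92.28, 281.77, 378.68, 577.54.
Standard total = 63,300; weights = 0.1438, 0.2259, 0.1943, 0.1422, 0.2938.
Cohort D: 0.1438×36.93 + 0.2259×149.40 + 0.1943×378.58 + 0.1422×514.01 + 0.2938×742.09 = 403.7604 per 100,000.
The 2018 intake: 0.1438×26.12 + 0.2259×92.28 + 0.1943×281.77 + 0.1422×378.68 + 0.2938×577.54 = 302.8977 per 100,000.
Ratio = 403.7604 ÷ 302.8977 = 1.33299.

1.333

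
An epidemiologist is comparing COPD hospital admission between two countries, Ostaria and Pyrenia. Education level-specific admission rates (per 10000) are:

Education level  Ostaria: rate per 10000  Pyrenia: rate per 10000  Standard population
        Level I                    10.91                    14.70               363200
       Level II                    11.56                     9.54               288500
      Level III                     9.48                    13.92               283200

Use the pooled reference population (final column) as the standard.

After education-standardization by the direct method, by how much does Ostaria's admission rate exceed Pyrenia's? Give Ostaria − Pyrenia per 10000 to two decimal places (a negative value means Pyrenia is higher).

Standard total = 934900; weights = 0.3885, 0.3086, 0.3029.
Ostaria: 0.3885×10.91 + 0.3086×11.56 + 0.3029×9.48 = 10.6774 per 10000.
Pyrenia: 0.3885×14.70 + 0.3086×9.54 + 0.3029×13.92 = 12.8714 per 10000.
Difference = 10.6774 − 12.8714 = -2.1940.

-2.19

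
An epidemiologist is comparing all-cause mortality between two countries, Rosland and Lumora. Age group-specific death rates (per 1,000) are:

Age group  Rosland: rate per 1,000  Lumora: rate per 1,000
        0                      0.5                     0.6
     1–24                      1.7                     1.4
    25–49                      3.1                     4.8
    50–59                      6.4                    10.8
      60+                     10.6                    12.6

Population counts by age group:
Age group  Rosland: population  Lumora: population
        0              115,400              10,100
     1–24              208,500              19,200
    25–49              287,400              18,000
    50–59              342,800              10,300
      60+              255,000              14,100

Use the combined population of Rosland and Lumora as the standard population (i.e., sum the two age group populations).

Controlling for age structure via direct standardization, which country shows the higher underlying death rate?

Lumora

Combined standard total = 1,280,800; weights = 0.0980, 0.1778, 0.2384, 0.2757, 0.2101.
Rosland: 0.0980×0.5 + 0.1778×1.7 + 0.2384×3.1 + 0.2757×6.4 + 0.2101×10.6 = 5.0819 per 1,000.
Lumora: 0.0980×0.6 + 0.1778×1.4 + 0.2384×4.8 + 0.2757×10.8 + 0.2101×12.6 = 7.0769 per 1,000.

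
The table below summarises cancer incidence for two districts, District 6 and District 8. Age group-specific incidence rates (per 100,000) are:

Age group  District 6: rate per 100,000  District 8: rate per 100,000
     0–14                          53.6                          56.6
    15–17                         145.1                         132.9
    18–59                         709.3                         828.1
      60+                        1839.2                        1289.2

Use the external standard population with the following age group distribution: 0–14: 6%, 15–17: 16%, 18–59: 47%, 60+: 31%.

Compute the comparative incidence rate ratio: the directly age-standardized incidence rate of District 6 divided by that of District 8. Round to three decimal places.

1.143

Standard weights: 0.06, 0.16, 0.47, 0.31.
District 6: 0.0600×53.6 + 0.1600×145.1 + 0.4700×709.3 + 0.3100×1839.2 = 929.9550 per 100,000.
District 8: 0.0600×56.6 + 0.1600×132.9 + 0.4700×828.1 + 0.3100×1289.2 = 813.5190 per 100,000.
Ratio = 929.9550 ÷ 813.5190 = 1.14313.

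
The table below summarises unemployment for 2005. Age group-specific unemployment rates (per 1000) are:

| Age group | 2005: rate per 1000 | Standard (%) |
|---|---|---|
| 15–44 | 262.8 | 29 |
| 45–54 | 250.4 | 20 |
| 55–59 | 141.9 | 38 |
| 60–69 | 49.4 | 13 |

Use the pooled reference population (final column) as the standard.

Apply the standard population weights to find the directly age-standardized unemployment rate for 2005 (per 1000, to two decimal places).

Standard weights: 0.29, 0.20, 0.38, 0.13.
Standardized rate: 0.2900×262.8 + 0.2000×250.4 + 0.3800×141.9 + 0.1300×49.4 = 186.6360 per 1000.

186.64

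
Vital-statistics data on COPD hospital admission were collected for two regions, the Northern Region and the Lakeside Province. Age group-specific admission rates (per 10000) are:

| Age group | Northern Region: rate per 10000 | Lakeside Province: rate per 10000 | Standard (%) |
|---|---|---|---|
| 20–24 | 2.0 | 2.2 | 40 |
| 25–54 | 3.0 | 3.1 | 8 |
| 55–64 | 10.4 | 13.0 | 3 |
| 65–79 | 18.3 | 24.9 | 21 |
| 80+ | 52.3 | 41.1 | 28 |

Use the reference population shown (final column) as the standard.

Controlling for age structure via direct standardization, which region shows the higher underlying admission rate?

Northern Region

Standard weights: 0.40, 0.08, 0.03, 0.21, 0.28.
The Northern Region: 0.4000×2.0 + 0.0800×3.0 + 0.0300×10.4 + 0.2100×18.3 + 0.2800×52.3 = 19.8390 per 10000.
The Lakeside Province: 0.4000×2.2 + 0.0800×3.1 + 0.0300×13.0 + 0.2100×24.9 + 0.2800×41.1 = 18.2550 per 10000.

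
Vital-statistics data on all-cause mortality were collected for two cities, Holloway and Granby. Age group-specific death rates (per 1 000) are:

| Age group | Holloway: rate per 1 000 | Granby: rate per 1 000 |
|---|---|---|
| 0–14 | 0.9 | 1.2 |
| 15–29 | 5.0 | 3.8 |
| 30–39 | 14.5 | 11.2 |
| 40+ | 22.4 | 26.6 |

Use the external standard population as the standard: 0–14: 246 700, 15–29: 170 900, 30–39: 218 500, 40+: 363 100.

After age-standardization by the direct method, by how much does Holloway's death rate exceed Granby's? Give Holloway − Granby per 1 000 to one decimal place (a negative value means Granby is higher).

Standard total = 999 200; weights = 0.2469, 0.1710, 0.2187, 0.3634.
Holloway: 0.2469×0.9 + 0.1710×5.0 + 0.2187×14.5 + 0.3634×22.4 = 12.3881 per 1 000.
Granby: 0.2469×1.2 + 0.1710×3.8 + 0.2187×11.2 + 0.3634×26.6 = 13.0616 per 1 000.
Difference = 12.3881 − 13.0616 = -0.6734.

-0.7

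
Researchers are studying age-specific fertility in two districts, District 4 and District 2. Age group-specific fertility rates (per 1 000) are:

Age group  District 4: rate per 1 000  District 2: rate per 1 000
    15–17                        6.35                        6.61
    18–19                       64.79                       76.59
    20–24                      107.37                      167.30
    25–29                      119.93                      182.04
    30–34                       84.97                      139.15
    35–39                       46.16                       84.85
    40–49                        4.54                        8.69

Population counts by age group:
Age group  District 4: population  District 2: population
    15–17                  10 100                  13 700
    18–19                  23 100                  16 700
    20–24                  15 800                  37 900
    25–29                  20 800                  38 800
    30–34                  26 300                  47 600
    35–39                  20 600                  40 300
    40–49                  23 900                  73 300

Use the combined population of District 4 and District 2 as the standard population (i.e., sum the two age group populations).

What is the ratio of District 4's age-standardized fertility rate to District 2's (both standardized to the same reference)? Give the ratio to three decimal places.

0.640

Combined standard total = 408 900; weights = 0.0582, 0.0973, 0.1313, 0.1458, 0.1807, 0.1489, 0.2377.
District 4: 0.0582×6.35 + 0.0973×64.79 + 0.1313×107.37 + 0.1458×119.93 + 0.1807×84.97 + 0.1489×46.16 + 0.2377×4.54 = 61.5678 per 1 000.
District 2: 0.0582×6.61 + 0.0973×76.59 + 0.1313×167.30 + 0.1458×182.04 + 0.1807×139.15 + 0.1489×84.85 + 0.2377×8.69 = 96.1957 per 1 000.
Ratio = 61.5678 ÷ 96.1957 = 0.64003.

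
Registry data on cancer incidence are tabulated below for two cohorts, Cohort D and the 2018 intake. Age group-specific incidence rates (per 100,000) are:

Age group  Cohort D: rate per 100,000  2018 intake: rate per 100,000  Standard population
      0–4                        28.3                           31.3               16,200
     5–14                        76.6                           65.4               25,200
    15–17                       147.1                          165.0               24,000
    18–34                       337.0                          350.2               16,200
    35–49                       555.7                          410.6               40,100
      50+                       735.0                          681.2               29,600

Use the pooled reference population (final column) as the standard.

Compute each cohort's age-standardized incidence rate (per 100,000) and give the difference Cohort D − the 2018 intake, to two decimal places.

46.27

Standard total = 151,300; weights = 0.1071, 0.1666, 0.1586, 0.1071, 0.2650, 0.1956.
Cohort D: 0.1071×28.3 + 0.1666×76.6 + 0.1586×147.1 + 0.1071×337.0 + 0.2650×555.7 + 0.1956×735.0 = 366.2799 per 100,000.
The 2018 intake: 0.1071×31.3 + 0.1666×65.4 + 0.1586×165.0 + 0.1071×350.2 + 0.2650×410.6 + 0.1956×681.2 = 320.0063 per 100,000.
Difference = 366.2799 − 320.0063 = 46.2736.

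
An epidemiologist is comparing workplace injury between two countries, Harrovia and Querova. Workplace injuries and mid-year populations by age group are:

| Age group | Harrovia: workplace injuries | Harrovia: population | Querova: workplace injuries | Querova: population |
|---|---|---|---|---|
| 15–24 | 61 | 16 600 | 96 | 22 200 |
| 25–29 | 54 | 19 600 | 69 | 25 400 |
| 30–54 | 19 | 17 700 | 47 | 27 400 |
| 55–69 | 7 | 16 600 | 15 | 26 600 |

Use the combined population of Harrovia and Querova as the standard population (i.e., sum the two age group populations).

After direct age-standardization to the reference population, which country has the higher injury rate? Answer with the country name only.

Querova

Age-specific rates per 10 000 for Harrovia: 36.75, 27.55, 10.73, 4.22.
For Querova: 43.24, 27.17, 17.15, 5.64.
Combined standard total = 172 100; weights = 0.2255, 0.2615, 0.2621, 0.2510.
Harrovia: 0.2255×36.75 + 0.2615×27.55 + 0.2621×10.73 + 0.2510×4.22 = 19.3601 per 10 000.
Querova: 0.2255×43.24 + 0.2615×27.17 + 0.2621×17.15 + 0.2510×5.64 = 22.7629 per 10 000.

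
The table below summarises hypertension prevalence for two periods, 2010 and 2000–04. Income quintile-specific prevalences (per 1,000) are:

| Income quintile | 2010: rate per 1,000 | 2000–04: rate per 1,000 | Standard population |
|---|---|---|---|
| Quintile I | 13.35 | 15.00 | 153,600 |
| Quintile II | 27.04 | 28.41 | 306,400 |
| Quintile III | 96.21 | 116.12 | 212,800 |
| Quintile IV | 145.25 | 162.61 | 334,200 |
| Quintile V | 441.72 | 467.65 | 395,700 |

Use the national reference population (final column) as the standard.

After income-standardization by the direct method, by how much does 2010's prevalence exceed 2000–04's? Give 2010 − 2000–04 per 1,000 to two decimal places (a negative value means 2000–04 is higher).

-14.95

Standard total = 1,402,700; weights = 0.1095, 0.2184, 0.1517, 0.2383, 0.2821.
2010: 0.1095×13.35 + 0.2184×27.04 + 0.1517×96.21 + 0.2383×145.25 + 0.2821×441.72 = 181.1793 per 1,000.
2000–04: 0.1095×15.00 + 0.2184×28.41 + 0.1517×116.12 + 0.2383×162.61 + 0.2821×467.65 = 196.1307 per 1,000.
Difference = 181.1793 − 196.1307 = -14.9514.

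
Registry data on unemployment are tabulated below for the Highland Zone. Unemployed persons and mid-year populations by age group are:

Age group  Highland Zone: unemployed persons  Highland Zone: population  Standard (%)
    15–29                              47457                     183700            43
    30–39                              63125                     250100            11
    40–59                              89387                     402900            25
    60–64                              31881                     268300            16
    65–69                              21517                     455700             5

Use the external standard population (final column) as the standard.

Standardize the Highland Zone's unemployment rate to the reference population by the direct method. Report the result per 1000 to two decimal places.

Age-specific rates per 1000 for the Highland Zone: 258.340, 252.399, 221.859, 118.826, 47.217.
Standard weights: 0.43, 0.11, 0.25, 0.16, 0.05.
Standardized rate: 0.4300×258.340 + 0.1100×252.399 + 0.2500×221.859 + 0.1600×118.826 + 0.0500×47.217 = 215.6877 per 1000.

215.69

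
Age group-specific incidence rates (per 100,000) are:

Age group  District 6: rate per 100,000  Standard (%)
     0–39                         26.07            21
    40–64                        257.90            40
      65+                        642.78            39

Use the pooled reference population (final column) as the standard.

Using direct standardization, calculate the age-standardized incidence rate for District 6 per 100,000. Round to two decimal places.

359.32

Standard weights: 0.21, 0.40, 0.39.
Standardized rate: 0.2100×26.07 + 0.4000×257.90 + 0.3900×642.78 = 359.3189 per 100,000.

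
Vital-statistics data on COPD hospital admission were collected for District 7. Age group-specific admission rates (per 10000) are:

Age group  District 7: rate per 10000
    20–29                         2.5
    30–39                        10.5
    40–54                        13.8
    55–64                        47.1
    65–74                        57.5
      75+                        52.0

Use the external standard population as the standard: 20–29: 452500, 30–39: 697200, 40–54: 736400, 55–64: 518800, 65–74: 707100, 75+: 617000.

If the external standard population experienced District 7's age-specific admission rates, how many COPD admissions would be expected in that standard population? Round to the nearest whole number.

Expected COPD admissions = Σ (standard pop × age-specific rate ÷ 10000)
= 452500×2.5/10000 + 697200×10.5/10000 + 736400×13.8/10000 + 518800×47.1/10000 + 707100×57.5/10000 + 617000×52.0/10000
= 113.12 + 732.06 + 1016.23 + 2443.55 + 4065.82 + 3208.40 = 11579.19.

11579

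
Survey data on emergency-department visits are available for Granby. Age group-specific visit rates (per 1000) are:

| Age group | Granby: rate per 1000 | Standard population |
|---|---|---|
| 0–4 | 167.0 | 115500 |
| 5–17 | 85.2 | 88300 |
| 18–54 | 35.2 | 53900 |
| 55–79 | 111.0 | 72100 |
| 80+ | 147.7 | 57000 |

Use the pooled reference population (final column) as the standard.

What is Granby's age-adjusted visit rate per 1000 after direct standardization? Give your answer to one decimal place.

116.7

Standard total = 386800; weights = 0.2986, 0.2283, 0.1393, 0.1864, 0.1474.
Standardized rate: 0.2986×167.0 + 0.2283×85.2 + 0.1393×35.2 + 0.1864×111.0 + 0.1474×147.7 = 116.6777 per 1000.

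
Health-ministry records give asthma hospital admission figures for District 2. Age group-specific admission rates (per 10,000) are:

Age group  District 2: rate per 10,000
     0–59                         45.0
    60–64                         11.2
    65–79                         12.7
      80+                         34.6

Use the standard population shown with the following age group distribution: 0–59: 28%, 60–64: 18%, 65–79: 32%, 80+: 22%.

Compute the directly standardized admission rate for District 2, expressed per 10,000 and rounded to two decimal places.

Standard weights: 0.28, 0.18, 0.32, 0.22.
Standardized rate: 0.2800×45.0 + 0.1800×11.2 + 0.3200×12.7 + 0.2200×34.6 = 26.2920 per 10,000.

26.29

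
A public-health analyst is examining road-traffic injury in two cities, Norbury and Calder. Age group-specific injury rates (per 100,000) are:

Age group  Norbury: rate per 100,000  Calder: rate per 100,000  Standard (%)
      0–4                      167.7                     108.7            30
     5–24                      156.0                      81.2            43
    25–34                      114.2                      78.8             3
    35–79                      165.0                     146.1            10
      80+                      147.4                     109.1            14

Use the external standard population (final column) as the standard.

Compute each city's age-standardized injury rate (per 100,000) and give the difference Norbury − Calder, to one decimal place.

Standard weights: 0.30, 0.43, 0.03, 0.10, 0.14.
Norbury: 0.3000×167.7 + 0.4300×156.0 + 0.0300×114.2 + 0.1000×165.0 + 0.1400×147.4 = 157.9520 per 100,000.
Calder: 0.3000×108.7 + 0.4300×81.2 + 0.0300×78.8 + 0.1000×146.1 + 0.1400×109.1 = 99.7740 per 100,000.
Difference = 157.9520 − 99.7740 = 58.1780.

58.2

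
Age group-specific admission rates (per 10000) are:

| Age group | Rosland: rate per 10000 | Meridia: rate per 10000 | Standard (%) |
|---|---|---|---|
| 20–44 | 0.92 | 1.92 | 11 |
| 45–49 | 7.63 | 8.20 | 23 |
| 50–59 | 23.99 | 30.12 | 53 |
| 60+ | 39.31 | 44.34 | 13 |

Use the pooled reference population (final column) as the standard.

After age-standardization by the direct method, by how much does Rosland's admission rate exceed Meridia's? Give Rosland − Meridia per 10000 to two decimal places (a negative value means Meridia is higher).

-4.14

Standard weights: 0.11, 0.23, 0.53, 0.13.
Rosland: 0.1100×0.92 + 0.2300×7.63 + 0.5300×23.99 + 0.1300×39.31 = 19.6811 per 10000.
Meridia: 0.1100×1.92 + 0.2300×8.20 + 0.5300×30.12 + 0.1300×44.34 = 23.8250 per 10000.
Difference = 19.6811 − 23.8250 = -4.1439.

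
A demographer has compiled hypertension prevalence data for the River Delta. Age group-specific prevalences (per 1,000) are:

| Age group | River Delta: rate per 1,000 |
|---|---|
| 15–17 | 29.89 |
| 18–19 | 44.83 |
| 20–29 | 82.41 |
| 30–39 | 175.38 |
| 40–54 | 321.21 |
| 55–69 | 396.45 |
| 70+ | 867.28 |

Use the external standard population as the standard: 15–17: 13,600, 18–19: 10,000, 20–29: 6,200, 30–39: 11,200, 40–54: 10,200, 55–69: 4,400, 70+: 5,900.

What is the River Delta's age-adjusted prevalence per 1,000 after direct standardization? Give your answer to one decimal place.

219.0

Standard total = 61,500; weights = 0.2211, 0.1626, 0.1008, 0.1821, 0.1659, 0.0715, 0.0959.
Standardized rate: 0.2211×29.89 + 0.1626×44.83 + 0.1008×82.41 + 0.1821×175.38 + 0.1659×321.21 + 0.0715×396.45 + 0.0959×867.28 = 218.9866 per 1,000.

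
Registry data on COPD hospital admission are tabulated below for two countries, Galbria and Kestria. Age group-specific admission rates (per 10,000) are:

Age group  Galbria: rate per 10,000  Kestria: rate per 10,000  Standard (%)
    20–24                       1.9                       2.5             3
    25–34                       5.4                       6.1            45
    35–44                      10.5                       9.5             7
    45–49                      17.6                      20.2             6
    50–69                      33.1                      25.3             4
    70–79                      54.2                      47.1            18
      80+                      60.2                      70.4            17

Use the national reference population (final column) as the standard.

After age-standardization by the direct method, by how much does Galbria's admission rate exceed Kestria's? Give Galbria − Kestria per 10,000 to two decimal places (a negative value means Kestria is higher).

-0.56

Standard weights: 0.03, 0.45, 0.07, 0.06, 0.04, 0.18, 0.17.
Galbria: 0.0300×1.9 + 0.4500×5.4 + 0.0700×10.5 + 0.0600×17.6 + 0.0400×33.1 + 0.1800×54.2 + 0.1700×60.2 = 25.5920 per 10,000.
Kestria: 0.0300×2.5 + 0.4500×6.1 + 0.0700×9.5 + 0.0600×20.2 + 0.0400×25.3 + 0.1800×47.1 + 0.1700×70.4 = 26.1550 per 10,000.
Difference = 25.5920 − 26.1550 = -0.5630.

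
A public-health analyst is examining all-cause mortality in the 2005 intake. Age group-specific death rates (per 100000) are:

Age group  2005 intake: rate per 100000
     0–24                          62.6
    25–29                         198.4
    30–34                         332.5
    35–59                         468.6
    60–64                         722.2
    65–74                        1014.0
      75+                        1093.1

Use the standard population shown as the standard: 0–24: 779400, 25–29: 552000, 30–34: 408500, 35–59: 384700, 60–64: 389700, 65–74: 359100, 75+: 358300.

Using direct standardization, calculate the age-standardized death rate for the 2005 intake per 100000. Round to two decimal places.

467.75

Standard total = 3231700; weights = 0.2412, 0.1708, 0.1264, 0.1190, 0.1206, 0.1111, 0.1109.
Standardized rate: 0.2412×62.6 + 0.1708×198.4 + 0.1264×332.5 + 0.1190×468.6 + 0.1206×722.2 + 0.1111×1014.0 + 0.1109×1093.1 = 467.7508 per 100000.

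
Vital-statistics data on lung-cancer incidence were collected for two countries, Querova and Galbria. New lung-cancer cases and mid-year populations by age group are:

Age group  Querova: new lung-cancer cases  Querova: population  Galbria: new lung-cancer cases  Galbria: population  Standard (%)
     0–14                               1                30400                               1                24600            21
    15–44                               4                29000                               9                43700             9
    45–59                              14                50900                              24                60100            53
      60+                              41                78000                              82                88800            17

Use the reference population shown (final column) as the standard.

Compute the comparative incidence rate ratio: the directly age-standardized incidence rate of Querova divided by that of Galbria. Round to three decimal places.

Age-specific rates per 100000 for Querova: 3.29, 13.79, 27.50, 52.56.
For Galbria: 4.07, 20.59, 39.93, 92.34.
Standard weights: 0.21, 0.09, 0.53, 0.17.
Querova: 0.2100×3.29 + 0.0900×13.79 + 0.5300×27.50 + 0.1700×52.56 = 25.4457 per 100000.
Galbria: 0.2100×4.07 + 0.0900×20.59 + 0.5300×39.93 + 0.1700×92.34 = 39.5701 per 100000.
Ratio = 25.4457 ÷ 39.5701 = 0.64305.

0.643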